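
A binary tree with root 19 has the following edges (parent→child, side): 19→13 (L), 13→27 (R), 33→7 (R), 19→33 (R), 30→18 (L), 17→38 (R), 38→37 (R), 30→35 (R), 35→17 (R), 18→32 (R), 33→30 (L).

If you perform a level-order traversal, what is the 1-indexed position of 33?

Level-order visits nodes level by level from the root, left to right within each level.
Level 0: 19
Level 1: 13, 33
Level 2: 27, 30, 7
Level 3: 18, 35
Level 4: 32, 17
Level 5: 38
Level 6: 37
Full level-order sequence: 19, 13, 33, 27, 30, 7, 18, 35, 32, 17, 38, 37.

3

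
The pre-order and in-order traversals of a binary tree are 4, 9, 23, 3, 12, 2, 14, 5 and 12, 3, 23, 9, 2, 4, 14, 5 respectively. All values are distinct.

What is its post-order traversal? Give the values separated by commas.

The first element of pre-order is the root; it splits in-order into left and right subtrees.
Root 4: left subtree has 5 nodes {12, 3, 23, 9, 2}, right has 2 {14, 5}.
  Root 9: left subtree has 3 nodes {12, 3, 23}, right has 1 {2}.
    Root 23: left subtree has 2 nodes {12, 3}, right has 0 { }.
      Root 3: left subtree has 1 node {12}, right has 0 { }.
  Root 14: left subtree has 0 nodes { }, right has 1 {5}.

12, 3, 23, 2, 9, 5, 14, 4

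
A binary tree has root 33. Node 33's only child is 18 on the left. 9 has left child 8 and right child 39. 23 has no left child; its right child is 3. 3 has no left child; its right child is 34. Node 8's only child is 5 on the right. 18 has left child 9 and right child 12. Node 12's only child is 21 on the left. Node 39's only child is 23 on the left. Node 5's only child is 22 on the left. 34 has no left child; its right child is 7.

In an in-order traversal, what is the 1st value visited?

8

In-order visits the left subtree, then the node, then the right subtree.
At 33: go left to 18.
  At 18: go left to 9.
    At 9: go left to 8.
      At 8: no left child.
      Visit 8.
      At 8: go right to 5.
        At 5: go left to 22.
          22 is a leaf — visit 22.
        Visit 5.
        At 5: no right child.
    Visit 9.
    At 9: go right to 39.
      At 39: go left to 23.
        At 23: no left child.
        Visit 23.
        At 23: go right to 3.
          At 3: no left child.
          Visit 3.
          At 3: go right to 34.
            At 34: no left child.
            Visit 34.
            At 34: go right to 7.
              7 is a leaf — visit 7.
      Visit 39.
      At 39: no right child.
  Visit 18.
  At 18: go right to 12.
    At 12: go left to 21.
      21 is a leaf — visit 21.
    Visit 12.
    At 12: no right child.
Visit 33.
At 33: no right child.
Full in-order sequence: 8, 22, 5, 9, 23, 3, 34, 7, 39, 18, 21, 12, 33.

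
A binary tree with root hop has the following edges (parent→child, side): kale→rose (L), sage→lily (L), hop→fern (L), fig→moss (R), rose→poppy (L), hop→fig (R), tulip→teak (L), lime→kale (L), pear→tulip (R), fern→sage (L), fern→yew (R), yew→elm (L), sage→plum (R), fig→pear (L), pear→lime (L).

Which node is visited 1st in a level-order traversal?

Level-order visits nodes level by level from the root, left to right within each level.
Level 0: hop
Level 1: fern, fig
Level 2: sage, yew, pear, moss
Level 3: lily, plum, elm, lime, tulip
Level 4: kale, teak
Level 5: rose
Level 6: poppy
Full level-order sequence: hop, fern, fig, sage, yew, pear, moss, lily, plum, elm, lime, tulip, kale, teak, rose, poppy.

hop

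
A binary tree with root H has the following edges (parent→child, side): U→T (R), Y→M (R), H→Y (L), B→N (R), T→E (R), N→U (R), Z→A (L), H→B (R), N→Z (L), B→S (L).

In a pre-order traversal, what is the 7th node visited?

Z

Pre-order visits the node, then its left subtree, then its right subtree.
Visit H.
At H: go left to Y.
  Visit Y.
  At Y: no left child.
  At Y: go right to M.
    M is a leaf — visit M.
At H: go right to B.
  Visit B.
  At B: go left to S.
    S is a leaf — visit S.
  At B: go right to N.
    Visit N.
    At N: go left to Z.
      Visit Z.
      At Z: go left to A.
        A is a leaf — visit A.
      At Z: no right child.
    At N: go right to U.
      Visit U.
      At U: no left child.
      At U: go right to T.
        Visit T.
        At T: no left child.
        At T: go right to E.
          E is a leaf — visit E.
Full pre-order sequence: H, Y, M, B, S, N, Z, A, U, T, E.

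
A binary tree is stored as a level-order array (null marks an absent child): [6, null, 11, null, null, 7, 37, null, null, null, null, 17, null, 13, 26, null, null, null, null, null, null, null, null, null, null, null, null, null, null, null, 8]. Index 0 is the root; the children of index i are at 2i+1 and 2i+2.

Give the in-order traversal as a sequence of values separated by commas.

In-order visits the left subtree, then the node, then the right subtree.
At 6: no left child.
Visit 6.
At 6: go right to 11.
  At 11: go left to 7.
    At 7: go left to 17.
      17 is a leaf — visit 17.
    Visit 7.
    At 7: no right child.
  Visit 11.
  At 11: go right to 37.
    At 37: go left to 13.
      13 is a leaf — visit 13.
    Visit 37.
    At 37: go right to 26.
      At 26: no left child.
      Visit 26.
      At 26: go right to 8.
        8 is a leaf — visit 8.

6, 17, 7, 11, 13, 37, 26, 8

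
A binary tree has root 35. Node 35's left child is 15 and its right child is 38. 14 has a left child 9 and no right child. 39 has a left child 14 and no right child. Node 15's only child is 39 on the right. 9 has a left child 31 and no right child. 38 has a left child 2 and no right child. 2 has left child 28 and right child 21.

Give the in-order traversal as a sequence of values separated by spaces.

In-order visits the left subtree, then the node, then the right subtree.
At 35: go left to 15.
  At 15: no left child.
  Visit 15.
  At 15: go right to 39.
    At 39: go left to 14.
      At 14: go left to 9.
        At 9: go left to 31.
          31 is a leaf — visit 31.
        Visit 9.
        At 9: no right child.
      Visit 14.
      At 14: no right child.
    Visit 39.
    At 39: no right child.
Visit 35.
At 35: go right to 38.
  At 38: go left to 2.
    At 2: go left to 28.
      28 is a leaf — visit 28.
    Visit 2.
    At 2: go right to 21.
      21 is a leaf — visit 21.
  Visit 38.
  At 38: no right child.

15 31 9 14 39 35 28 2 21 38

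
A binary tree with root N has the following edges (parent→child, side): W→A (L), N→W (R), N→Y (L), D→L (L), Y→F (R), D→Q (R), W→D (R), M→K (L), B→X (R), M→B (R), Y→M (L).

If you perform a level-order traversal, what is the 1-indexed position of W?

Level-order visits nodes level by level from the root, left to right within each level.
Level 0: N
Level 1: Y, W
Level 2: M, F, A, D
Level 3: K, B, L, Q
Level 4: X
Full level-order sequence: N, Y, W, M, F, A, D, K, B, L, Q, X.

3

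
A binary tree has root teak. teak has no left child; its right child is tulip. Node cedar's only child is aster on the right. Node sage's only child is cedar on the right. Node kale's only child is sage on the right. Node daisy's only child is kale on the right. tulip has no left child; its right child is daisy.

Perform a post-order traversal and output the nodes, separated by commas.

Post-order visits the left subtree, then the right subtree, then the node.
At teak: no left child.
At teak: go right to tulip.
  At tulip: no left child.
  At tulip: go right to daisy.
    At daisy: no left child.
    At daisy: go right to kale.
      At kale: no left child.
      At kale: go right to sage.
        At sage: no left child.
        At sage: go right to cedar.
          At cedar: no left child.
          At cedar: go right to aster.
            aster is a leaf — visit aster.
          Visit cedar.
        Visit sage.
      Visit kale.
    Visit daisy.
  Visit tulip.
Visit teak.

aster, cedar, sage, kale, daisy, tulip, teak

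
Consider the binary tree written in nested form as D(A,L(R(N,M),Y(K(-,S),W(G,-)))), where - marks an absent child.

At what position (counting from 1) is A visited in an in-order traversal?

In-order visits the left subtree, then the node, then the right subtree.
At D: go left to A.
  A is a leaf — visit A.
Visit D.
At D: go right to L.
  At L: go left to R.
    At R: go left to N.
      N is a leaf — visit N.
    Visit R.
    At R: go right to M.
      M is a leaf — visit M.
  Visit L.
  At L: go right to Y.
    At Y: go left to K.
      At K: no left child.
      Visit K.
      At K: go right to S.
        S is a leaf — visit S.
    Visit Y.
    At Y: go right to W.
      At W: go left to G.
        G is a leaf — visit G.
      Visit W.
      At W: no right child.
Full in-order sequence: A, D, N, R, M, L, K, S, Y, G, W.

1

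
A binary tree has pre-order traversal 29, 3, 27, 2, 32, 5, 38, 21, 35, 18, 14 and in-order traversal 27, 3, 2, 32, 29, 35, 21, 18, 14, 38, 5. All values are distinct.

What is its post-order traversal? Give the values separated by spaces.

27 32 2 3 35 14 18 21 38 5 29

The first element of pre-order is the root; it splits in-order into left and right subtrees.
Root 29: left subtree has 4 nodes {27, 3, 2, 32}, right has 6 {35, 21, 18, 14, 38, 5}.
  Root 3: left subtree has 1 node {27}, right has 2 {2, 32}.
    Root 2: left subtree has 0 nodes { }, right has 1 {32}.
  Root 5: left subtree has 5 nodes {35, 21, 18, 14, 38}, right has 0 { }.
    Root 38: left subtree has 4 nodes {35, 21, 18, 14}, right has 0 { }.
      Root 21: left subtree has 1 node {35}, right has 2 {18, 14}.
        Root 18: left subtree has 0 nodes { }, right has 1 {14}.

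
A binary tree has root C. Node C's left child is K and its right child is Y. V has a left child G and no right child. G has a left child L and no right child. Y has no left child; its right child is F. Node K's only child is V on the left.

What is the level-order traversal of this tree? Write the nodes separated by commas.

C, K, Y, V, F, G, L

Level-order visits nodes level by level from the root, left to right within each level.
Level 0: C
Level 1: K, Y
Level 2: V, F
Level 3: G
Level 4: L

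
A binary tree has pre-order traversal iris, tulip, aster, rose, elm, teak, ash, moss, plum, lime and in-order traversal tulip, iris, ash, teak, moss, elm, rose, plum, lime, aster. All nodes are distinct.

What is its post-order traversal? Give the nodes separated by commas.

The first element of pre-order is the root; it splits in-order into left and right subtrees.
Root iris: left subtree has 1 node {tulip}, right has 8 {ash, teak, moss, elm, rose, plum, lime, aster}.
  Root aster: left subtree has 7 nodes {ash, teak, moss, elm, rose, plum, lime}, right has 0 { }.
    Root rose: left subtree has 4 nodes {ash, teak, moss, elm}, right has 2 {plum, lime}.
      Root elm: left subtree has 3 nodes {ash, teak, moss}, right has 0 { }.
        Root teak: left subtree has 1 node {ash}, right has 1 {moss}.
      Root plum: left subtree has 0 nodes { }, right has 1 {lime}.

tulip, ash, moss, teak, elm, lime, plum, rose, aster, iris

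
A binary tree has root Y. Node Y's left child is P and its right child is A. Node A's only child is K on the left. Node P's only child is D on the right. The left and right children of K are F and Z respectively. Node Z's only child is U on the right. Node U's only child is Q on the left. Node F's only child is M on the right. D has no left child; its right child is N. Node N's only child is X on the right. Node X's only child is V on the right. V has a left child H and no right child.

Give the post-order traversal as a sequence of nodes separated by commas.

H, V, X, N, D, P, M, F, Q, U, Z, K, A, Y

Post-order visits the left subtree, then the right subtree, then the node.
At Y: go left to P.
  At P: no left child.
  At P: go right to D.
    At D: no left child.
    At D: go right to N.
      At N: no left child.
      At N: go right to X.
        At X: no left child.
        At X: go right to V.
          At V: go left to H.
            H is a leaf — visit H.
          At V: no right child.
          Visit V.
        Visit X.
      Visit N.
    Visit D.
  Visit P.
At Y: go right to A.
  At A: go left to K.
    At K: go left to F.
      At F: no left child.
      At F: go right to M.
        M is a leaf — visit M.
      Visit F.
    At K: go right to Z.
      At Z: no left child.
      At Z: go right to U.
        At U: go left to Q.
          Q is a leaf — visit Q.
        At U: no right child.
        Visit U.
      Visit Z.
    Visit K.
  At A: no right child.
  Visit A.
Visit Y.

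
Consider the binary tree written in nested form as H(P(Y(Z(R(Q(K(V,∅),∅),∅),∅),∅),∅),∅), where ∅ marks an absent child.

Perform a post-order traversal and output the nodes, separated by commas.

V, K, Q, R, Z, Y, P, H

Post-order visits the left subtree, then the right subtree, then the node.
At H: go left to P.
  At P: go left to Y.
    At Y: go left to Z.
      At Z: go left to R.
        At R: go left to Q.
          At Q: go left to K.
            At K: go left to V.
              V is a leaf — visit V.
            At K: no right child.
            Visit K.
          At Q: no right child.
          Visit Q.
        At R: no right child.
        Visit R.
      At Z: no right child.
      Visit Z.
    At Y: no right child.
    Visit Y.
  At P: no right child.
  Visit P.
At H: no right child.
Visit H.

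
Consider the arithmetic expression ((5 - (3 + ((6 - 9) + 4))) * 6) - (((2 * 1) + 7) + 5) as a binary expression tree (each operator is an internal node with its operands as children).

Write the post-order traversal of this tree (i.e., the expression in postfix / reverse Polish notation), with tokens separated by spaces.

Post-order on an expression tree gives postfix notation: for each operator, emit left operand, right operand, then the operator.

5 3 6 9 - 4 + + - 6 * 2 1 * 7 + 5 + -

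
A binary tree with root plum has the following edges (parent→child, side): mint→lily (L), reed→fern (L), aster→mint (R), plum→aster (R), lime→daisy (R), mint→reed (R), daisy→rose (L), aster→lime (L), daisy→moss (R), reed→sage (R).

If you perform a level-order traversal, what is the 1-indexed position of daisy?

5

Level-order visits nodes level by level from the root, left to right within each level.
Level 0: plum
Level 1: aster
Level 2: lime, mint
Level 3: daisy, lily, reed
Level 4: rose, moss, fern, sage
Full level-order sequence: plum, aster, lime, mint, daisy, lily, reed, rose, moss, fern, sage.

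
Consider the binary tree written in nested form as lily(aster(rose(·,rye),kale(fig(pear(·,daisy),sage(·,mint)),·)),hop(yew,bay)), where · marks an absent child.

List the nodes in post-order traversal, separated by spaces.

rye rose daisy pear mint sage fig kale aster yew bay hop lily

Post-order visits the left subtree, then the right subtree, then the node.
At lily: go left to aster.
  At aster: go left to rose.
    At rose: no left child.
    At rose: go right to rye.
      rye is a leaf — visit rye.
    Visit rose.
  At aster: go right to kale.
    At kale: go left to fig.
      At fig: go left to pear.
        At pear: no left child.
        At pear: go right to daisy.
          daisy is a leaf — visit daisy.
        Visit pear.
      At fig: go right to sage.
        At sage: no left child.
        At sage: go right to mint.
          mint is a leaf — visit mint.
        Visit sage.
      Visit fig.
    At kale: no right child.
    Visit kale.
  Visit aster.
At lily: go right to hop.
  At hop: go left to yew.
    yew is a leaf — visit yew.
  At hop: go right to bay.
    bay is a leaf — visit bay.
  Visit hop.
Visit lily.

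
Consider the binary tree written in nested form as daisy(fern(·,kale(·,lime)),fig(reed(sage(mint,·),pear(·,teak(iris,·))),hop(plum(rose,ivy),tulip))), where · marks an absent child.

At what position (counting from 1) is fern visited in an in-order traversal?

In-order visits the left subtree, then the node, then the right subtree.
At daisy: go left to fern.
  At fern: no left child.
  Visit fern.
  At fern: go right to kale.
    At kale: no left child.
    Visit kale.
    At kale: go right to lime.
      lime is a leaf — visit lime.
Visit daisy.
At daisy: go right to fig.
  At fig: go left to reed.
    At reed: go left to sage.
      At sage: go left to mint.
        mint is a leaf — visit mint.
      Visit sage.
      At sage: no right child.
    Visit reed.
    At reed: go right to pear.
      At pear: no left child.
      Visit pear.
      At pear: go right to teak.
        At teak: go left to iris.
          iris is a leaf — visit iris.
        Visit teak.
        At teak: no right child.
  Visit fig.
  At fig: go right to hop.
    At hop: go left to plum.
      At plum: go left to rose.
        rose is a leaf — visit rose.
      Visit plum.
      At plum: go right to ivy.
        ivy is a leaf — visit ivy.
    Visit hop.
    At hop: go right to tulip.
      tulip is a leaf — visit tulip.
Full in-order sequence: fern, kale, lime, daisy, mint, sage, reed, pear, iris, teak, fig, rose, plum, ivy, hop, tulip.

1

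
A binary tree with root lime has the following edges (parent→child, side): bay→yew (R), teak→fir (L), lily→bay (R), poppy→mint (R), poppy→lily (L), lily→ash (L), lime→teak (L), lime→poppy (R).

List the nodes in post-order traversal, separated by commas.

fir, teak, ash, yew, bay, lily, mint, poppy, lime

Post-order visits the left subtree, then the right subtree, then the node.
At lime: go left to teak.
  At teak: go left to fir.
    fir is a leaf — visit fir.
  At teak: no right child.
  Visit teak.
At lime: go right to poppy.
  At poppy: go left to lily.
    At lily: go left to ash.
      ash is a leaf — visit ash.
    At lily: go right to bay.
      At bay: no left child.
      At bay: go right to yew.
        yew is a leaf — visit yew.
      Visit bay.
    Visit lily.
  At poppy: go right to mint.
    mint is a leaf — visit mint.
  Visit poppy.
Visit lime.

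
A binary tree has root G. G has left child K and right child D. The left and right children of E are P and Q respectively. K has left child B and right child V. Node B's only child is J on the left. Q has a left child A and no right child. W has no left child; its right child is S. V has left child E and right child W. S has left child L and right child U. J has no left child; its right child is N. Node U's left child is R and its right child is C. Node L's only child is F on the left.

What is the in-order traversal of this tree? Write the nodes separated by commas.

In-order visits the left subtree, then the node, then the right subtree.
At G: go left to K.
  At K: go left to B.
    At B: go left to J.
      At J: no left child.
      Visit J.
      At J: go right to N.
        N is a leaf — visit N.
    Visit B.
    At B: no right child.
  Visit K.
  At K: go right to V.
    At V: go left to E.
      At E: go left to P.
        P is a leaf — visit P.
      Visit E.
      At E: go right to Q.
        At Q: go left to A.
          A is a leaf — visit A.
        Visit Q.
        At Q: no right child.
    Visit V.
    At V: go right to W.
      At W: no left child.
      Visit W.
      At W: go right to S.
        At S: go left to L.
          At L: go left to F.
            F is a leaf — visit F.
          Visit L.
          At L: no right child.
        Visit S.
        At S: go right to U.
          At U: go left to R.
            R is a leaf — visit R.
          Visit U.
          At U: go right to C.
            C is a leaf — visit C.
Visit G.
At G: go right to D.
  D is a leaf — visit D.

J, N, B, K, P, E, A, Q, V, W, F, L, S, R, U, C, G, D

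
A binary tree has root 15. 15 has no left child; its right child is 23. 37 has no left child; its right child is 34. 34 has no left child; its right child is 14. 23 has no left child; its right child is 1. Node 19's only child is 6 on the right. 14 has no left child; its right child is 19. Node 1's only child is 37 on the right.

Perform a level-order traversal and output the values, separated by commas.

15, 23, 1, 37, 34, 14, 19, 6

Level-order visits nodes level by level from the root, left to right within each level.
Level 0: 15
Level 1: 23
Level 2: 1
Level 3: 37
Level 4: 34
Level 5: 14
Level 6: 19
Level 7: 6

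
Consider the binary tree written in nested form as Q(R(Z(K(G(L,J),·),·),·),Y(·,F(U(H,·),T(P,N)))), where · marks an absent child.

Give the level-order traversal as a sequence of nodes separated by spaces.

Level-order visits nodes level by level from the root, left to right within each level.
Level 0: Q
Level 1: R, Y
Level 2: Z, F
Level 3: K, U, T
Level 4: G, H, P, N
Level 5: L, J

Q R Y Z F K U T G H P N L J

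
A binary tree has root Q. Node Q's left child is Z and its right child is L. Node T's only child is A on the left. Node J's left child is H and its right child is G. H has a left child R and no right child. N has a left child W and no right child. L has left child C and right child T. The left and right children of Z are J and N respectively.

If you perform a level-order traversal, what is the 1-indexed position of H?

8

Level-order visits nodes level by level from the root, left to right within each level.
Level 0: Q
Level 1: Z, L
Level 2: J, N, C, T
Level 3: H, G, W, A
Level 4: R
Full level-order sequence: Q, Z, L, J, N, C, T, H, G, W, A, R.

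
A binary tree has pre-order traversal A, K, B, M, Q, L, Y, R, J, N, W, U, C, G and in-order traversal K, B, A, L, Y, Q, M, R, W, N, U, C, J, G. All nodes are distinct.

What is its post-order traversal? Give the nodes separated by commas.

The first element of pre-order is the root; it splits in-order into left and right subtrees.
Root A: left subtree has 2 nodes {K, B}, right has 11 {L, Y, Q, M, R, W, N, U, C, J, G}.
  Root K: left subtree has 0 nodes { }, right has 1 {B}.
  Root M: left subtree has 3 nodes {L, Y, Q}, right has 7 {R, W, N, U, C, J, G}.
    Root Q: left subtree has 2 nodes {L, Y}, right has 0 { }.
      Root L: left subtree has 0 nodes { }, right has 1 {Y}.
    Root R: left subtree has 0 nodes { }, right has 6 {W, N, U, C, J, G}.
      Root J: left subtree has 4 nodes {W, N, U, C}, right has 1 {G}.
        Root N: left subtree has 1 node {W}, right has 2 {U, C}.
          Root U: left subtree has 0 nodes { }, right has 1 {C}.

B, K, Y, L, Q, W, C, U, N, G, J, R, M, A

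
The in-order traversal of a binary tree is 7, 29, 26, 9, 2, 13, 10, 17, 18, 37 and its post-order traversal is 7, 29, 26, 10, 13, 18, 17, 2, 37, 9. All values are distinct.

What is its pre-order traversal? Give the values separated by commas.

9, 26, 29, 7, 37, 2, 17, 13, 10, 18

The last element of post-order is the root; it splits in-order into left and right subtrees.
Root 9: left subtree has 3 nodes {7, 29, 26}, right has 6 {2, 13, 10, 17, 18, 37}.
  Root 26: left subtree has 2 nodes {7, 29}, right has 0 { }.
    Root 29: left subtree has 1 node {7}, right has 0 { }.
  Root 37: left subtree has 5 nodes {2, 13, 10, 17, 18}, right has 0 { }.
    Root 2: left subtree has 0 nodes { }, right has 4 {13, 10, 17, 18}.
      Root 17: left subtree has 2 nodes {13, 10}, right has 1 {18}.
        Root 13: left subtree has 0 nodes { }, right has 1 {10}.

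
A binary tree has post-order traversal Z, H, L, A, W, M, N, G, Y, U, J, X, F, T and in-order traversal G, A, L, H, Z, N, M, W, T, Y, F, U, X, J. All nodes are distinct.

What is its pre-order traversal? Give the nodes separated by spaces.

T G N A L H Z M W F Y X U J

The last element of post-order is the root; it splits in-order into left and right subtrees.
Root T: left subtree has 8 nodes {G, A, L, H, Z, N, M, W}, right has 5 {Y, F, U, X, J}.
  Root G: left subtree has 0 nodes { }, right has 7 {A, L, H, Z, N, M, W}.
    Root N: left subtree has 4 nodes {A, L, H, Z}, right has 2 {M, W}.
      Root A: left subtree has 0 nodes { }, right has 3 {L, H, Z}.
        Root L: left subtree has 0 nodes { }, right has 2 {H, Z}.
          Root H: left subtree has 0 nodes { }, right has 1 {Z}.
      Root M: left subtree has 0 nodes { }, right has 1 {W}.
  Root F: left subtree has 1 node {Y}, right has 3 {U, X, J}.
    Root X: left subtree has 1 node {U}, right has 1 {J}.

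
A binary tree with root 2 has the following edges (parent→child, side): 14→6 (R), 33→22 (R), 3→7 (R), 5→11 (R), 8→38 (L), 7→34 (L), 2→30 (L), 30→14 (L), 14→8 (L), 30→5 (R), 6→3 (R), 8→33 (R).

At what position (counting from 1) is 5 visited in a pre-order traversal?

12

Pre-order visits the node, then its left subtree, then its right subtree.
Visit 2.
At 2: go left to 30.
  Visit 30.
  At 30: go left to 14.
    Visit 14.
    At 14: go left to 8.
      Visit 8.
      At 8: go left to 38.
        38 is a leaf — visit 38.
      At 8: go right to 33.
        Visit 33.
        At 33: no left child.
        At 33: go right to 22.
          22 is a leaf — visit 22.
    At 14: go right to 6.
      Visit 6.
      At 6: no left child.
      At 6: go right to 3.
        Visit 3.
        At 3: no left child.
        At 3: go right to 7.
          Visit 7.
          At 7: go left to 34.
            34 is a leaf — visit 34.
          At 7: no right child.
  At 30: go right to 5.
    Visit 5.
    At 5: no left child.
    At 5: go right to 11.
      11 is a leaf — visit 11.
At 2: no right child.
Full pre-order sequence: 2, 30, 14, 8, 38, 33, 22, 6, 3, 7, 34, 5, 11.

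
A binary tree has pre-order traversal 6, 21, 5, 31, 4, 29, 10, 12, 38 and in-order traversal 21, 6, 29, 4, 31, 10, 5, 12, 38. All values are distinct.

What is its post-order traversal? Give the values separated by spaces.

21 29 4 10 31 38 12 5 6

The first element of pre-order is the root; it splits in-order into left and right subtrees.
Root 6: left subtree has 1 node {21}, right has 7 {29, 4, 31, 10, 5, 12, 38}.
  Root 5: left subtree has 4 nodes {29, 4, 31, 10}, right has 2 {12, 38}.
    Root 31: left subtree has 2 nodes {29, 4}, right has 1 {10}.
      Root 4: left subtree has 1 node {29}, right has 0 { }.
    Root 12: left subtree has 0 nodes { }, right has 1 {38}.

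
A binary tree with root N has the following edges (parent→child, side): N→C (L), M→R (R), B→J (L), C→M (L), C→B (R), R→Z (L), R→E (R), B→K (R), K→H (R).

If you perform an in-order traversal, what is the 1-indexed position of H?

In-order visits the left subtree, then the node, then the right subtree.
At N: go left to C.
  At C: go left to M.
    At M: no left child.
    Visit M.
    At M: go right to R.
      At R: go left to Z.
        Z is a leaf — visit Z.
      Visit R.
      At R: go right to E.
        E is a leaf — visit E.
  Visit C.
  At C: go right to B.
    At B: go left to J.
      J is a leaf — visit J.
    Visit B.
    At B: go right to K.
      At K: no left child.
      Visit K.
      At K: go right to H.
        H is a leaf — visit H.
Visit N.
At N: no right child.
Full in-order sequence: M, Z, R, E, C, J, B, K, H, N.

9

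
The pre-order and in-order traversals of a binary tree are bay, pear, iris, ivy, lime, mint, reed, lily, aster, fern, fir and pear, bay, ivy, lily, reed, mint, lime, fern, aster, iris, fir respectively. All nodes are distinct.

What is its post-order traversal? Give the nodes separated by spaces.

The first element of pre-order is the root; it splits in-order into left and right subtrees.
Root bay: left subtree has 1 node {pear}, right has 9 {ivy, lily, reed, mint, lime, fern, aster, iris, fir}.
  Root iris: left subtree has 7 nodes {ivy, lily, reed, mint, lime, fern, aster}, right has 1 {fir}.
    Root ivy: left subtree has 0 nodes { }, right has 6 {lily, reed, mint, lime, fern, aster}.
      Root lime: left subtree has 3 nodes {lily, reed, mint}, right has 2 {fern, aster}.
        Root mint: left subtree has 2 nodes {lily, reed}, right has 0 { }.
          Root reed: left subtree has 1 node {lily}, right has 0 { }.
        Root aster: left subtree has 1 node {fern}, right has 0 { }.

pear lily reed mint fern aster lime ivy fir iris bay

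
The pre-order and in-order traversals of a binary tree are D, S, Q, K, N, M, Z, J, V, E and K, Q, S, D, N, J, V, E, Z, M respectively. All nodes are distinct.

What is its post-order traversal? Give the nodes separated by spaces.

The first element of pre-order is the root; it splits in-order into left and right subtrees.
Root D: left subtree has 3 nodes {K, Q, S}, right has 6 {N, J, V, E, Z, M}.
  Root S: left subtree has 2 nodes {K, Q}, right has 0 { }.
    Root Q: left subtree has 1 node {K}, right has 0 { }.
  Root N: left subtree has 0 nodes { }, right has 5 {J, V, E, Z, M}.
    Root M: left subtree has 4 nodes {J, V, E, Z}, right has 0 { }.
      Root Z: left subtree has 3 nodes {J, V, E}, right has 0 { }.
        Root J: left subtree has 0 nodes { }, right has 2 {V, E}.
          Root V: left subtree has 0 nodes { }, right has 1 {E}.

K Q S E V J Z M N D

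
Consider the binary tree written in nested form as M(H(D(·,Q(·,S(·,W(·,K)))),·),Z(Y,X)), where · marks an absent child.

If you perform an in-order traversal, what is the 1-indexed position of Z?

9

In-order visits the left subtree, then the node, then the right subtree.
At M: go left to H.
  At H: go left to D.
    At D: no left child.
    Visit D.
    At D: go right to Q.
      At Q: no left child.
      Visit Q.
      At Q: go right to S.
        At S: no left child.
        Visit S.
        At S: go right to W.
          At W: no left child.
          Visit W.
          At W: go right to K.
            K is a leaf — visit K.
  Visit H.
  At H: no right child.
Visit M.
At M: go right to Z.
  At Z: go left to Y.
    Y is a leaf — visit Y.
  Visit Z.
  At Z: go right to X.
    X is a leaf — visit X.
Full in-order sequence: D, Q, S, W, K, H, M, Y, Z, X.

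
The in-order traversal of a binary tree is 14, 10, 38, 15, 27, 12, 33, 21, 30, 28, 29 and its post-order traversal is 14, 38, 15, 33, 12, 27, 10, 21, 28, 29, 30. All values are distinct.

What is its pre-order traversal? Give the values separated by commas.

30, 21, 10, 14, 27, 15, 38, 12, 33, 29, 28

The last element of post-order is the root; it splits in-order into left and right subtrees.
Root 30: left subtree has 8 nodes {14, 10, 38, 15, 27, 12, 33, 21}, right has 2 {28, 29}.
  Root 21: left subtree has 7 nodes {14, 10, 38, 15, 27, 12, 33}, right has 0 { }.
    Root 10: left subtree has 1 node {14}, right has 5 {38, 15, 27, 12, 33}.
      Root 27: left subtree has 2 nodes {38, 15}, right has 2 {12, 33}.
        Root 15: left subtree has 1 node {38}, right has 0 { }.
        Root 12: left subtree has 0 nodes { }, right has 1 {33}.
  Root 29: left subtree has 1 node {28}, right has 0 { }.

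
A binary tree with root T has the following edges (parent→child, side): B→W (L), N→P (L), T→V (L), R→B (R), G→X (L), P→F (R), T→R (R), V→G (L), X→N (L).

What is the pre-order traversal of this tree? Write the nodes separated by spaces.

T V G X N P F R B W

Pre-order visits the node, then its left subtree, then its right subtree.
Visit T.
At T: go left to V.
  Visit V.
  At V: go left to G.
    Visit G.
    At G: go left to X.
      Visit X.
      At X: go left to N.
        Visit N.
        At N: go left to P.
          Visit P.
          At P: no left child.
          At P: go right to F.
            F is a leaf — visit F.
        At N: no right child.
      At X: no right child.
    At G: no right child.
  At V: no right child.
At T: go right to R.
  Visit R.
  At R: no left child.
  At R: go right to B.
    Visit B.
    At B: go left to W.
      W is a leaf — visit W.
    At B: no right child.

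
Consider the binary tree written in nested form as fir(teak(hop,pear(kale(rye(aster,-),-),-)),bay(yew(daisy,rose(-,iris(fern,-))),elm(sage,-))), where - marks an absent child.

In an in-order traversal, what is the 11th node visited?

fern

In-order visits the left subtree, then the node, then the right subtree.
At fir: go left to teak.
  At teak: go left to hop.
    hop is a leaf — visit hop.
  Visit teak.
  At teak: go right to pear.
    At pear: go left to kale.
      At kale: go left to rye.
        At rye: go left to aster.
          aster is a leaf — visit aster.
        Visit rye.
        At rye: no right child.
      Visit kale.
      At kale: no right child.
    Visit pear.
    At pear: no right child.
Visit fir.
At fir: go right to bay.
  At bay: go left to yew.
    At yew: go left to daisy.
      daisy is a leaf — visit daisy.
    Visit yew.
    At yew: go right to rose.
      At rose: no left child.
      Visit rose.
      At rose: go right to iris.
        At iris: go left to fern.
          fern is a leaf — visit fern.
        Visit iris.
        At iris: no right child.
  Visit bay.
  At bay: go right to elm.
    At elm: go left to sage.
      sage is a leaf — visit sage.
    Visit elm.
    At elm: no right child.
Full in-order sequence: hop, teak, aster, rye, kale, pear, fir, daisy, yew, rose, fern, iris, bay, sage, elm.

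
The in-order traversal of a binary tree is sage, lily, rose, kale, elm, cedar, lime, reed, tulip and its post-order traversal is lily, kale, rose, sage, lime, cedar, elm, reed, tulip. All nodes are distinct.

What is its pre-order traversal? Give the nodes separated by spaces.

The last element of post-order is the root; it splits in-order into left and right subtrees.
Root tulip: left subtree has 8 nodes {sage, lily, rose, kale, elm, cedar, lime, reed}, right has 0 { }.
  Root reed: left subtree has 7 nodes {sage, lily, rose, kale, elm, cedar, lime}, right has 0 { }.
    Root elm: left subtree has 4 nodes {sage, lily, rose, kale}, right has 2 {cedar, lime}.
      Root sage: left subtree has 0 nodes { }, right has 3 {lily, rose, kale}.
        Root rose: left subtree has 1 node {lily}, right has 1 {kale}.
      Root cedar: left subtree has 0 nodes { }, right has 1 {lime}.

tulip reed elm sage rose lily kale cedar lime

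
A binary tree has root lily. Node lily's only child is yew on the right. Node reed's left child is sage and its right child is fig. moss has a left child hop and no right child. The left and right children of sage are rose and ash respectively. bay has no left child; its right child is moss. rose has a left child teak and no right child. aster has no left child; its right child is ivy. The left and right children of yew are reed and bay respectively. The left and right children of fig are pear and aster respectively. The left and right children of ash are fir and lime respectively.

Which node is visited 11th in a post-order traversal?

reed

Post-order visits the left subtree, then the right subtree, then the node.
At lily: no left child.
At lily: go right to yew.
  At yew: go left to reed.
    At reed: go left to sage.
      At sage: go left to rose.
        At rose: go left to teak.
          teak is a leaf — visit teak.
        At rose: no right child.
        Visit rose.
      At sage: go right to ash.
        At ash: go left to fir.
          fir is a leaf — visit fir.
        At ash: go right to lime.
          lime is a leaf — visit lime.
        Visit ash.
      Visit sage.
    At reed: go right to fig.
      At fig: go left to pear.
        pear is a leaf — visit pear.
      At fig: go right to aster.
        At aster: no left child.
        At aster: go right to ivy.
          ivy is a leaf — visit ivy.
        Visit aster.
      Visit fig.
    Visit reed.
  At yew: go right to bay.
    At bay: no left child.
    At bay: go right to moss.
      At moss: go left to hop.
        hop is a leaf — visit hop.
      At moss: no right child.
      Visit moss.
    Visit bay.
  Visit yew.
Visit lily.
Full post-order sequence: teak, rose, fir, lime, ash, sage, pear, ivy, aster, fig, reed, hop, moss, bay, yew, lily.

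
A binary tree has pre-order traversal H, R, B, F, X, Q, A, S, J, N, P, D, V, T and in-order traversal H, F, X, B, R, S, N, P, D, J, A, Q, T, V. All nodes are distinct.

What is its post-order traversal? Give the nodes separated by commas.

X, F, B, D, P, N, J, S, A, T, V, Q, R, H

The first element of pre-order is the root; it splits in-order into left and right subtrees.
Root H: left subtree has 0 nodes { }, right has 13 {F, X, B, R, S, N, P, D, J, A, Q, T, V}.
  Root R: left subtree has 3 nodes {F, X, B}, right has 9 {S, N, P, D, J, A, Q, T, V}.
    Root B: left subtree has 2 nodes {F, X}, right has 0 { }.
      Root F: left subtree has 0 nodes { }, right has 1 {X}.
    Root Q: left subtree has 6 nodes {S, N, P, D, J, A}, right has 2 {T, V}.
      Root A: left subtree has 5 nodes {S, N, P, D, J}, right has 0 { }.
        Root S: left subtree has 0 nodes { }, right has 4 {N, P, D, J}.
          Root J: left subtree has 3 nodes {N, P, D}, right has 0 { }.
            Root N: left subtree has 0 nodes { }, right has 2 {P, D}.
              Root P: left subtree has 0 nodes { }, right has 1 {D}.
      Root V: left subtree has 1 node {T}, right has 0 { }.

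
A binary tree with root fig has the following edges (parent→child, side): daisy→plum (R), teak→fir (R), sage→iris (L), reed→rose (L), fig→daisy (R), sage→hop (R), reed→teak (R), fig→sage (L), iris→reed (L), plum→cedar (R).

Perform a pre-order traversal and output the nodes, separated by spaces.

fig sage iris reed rose teak fir hop daisy plum cedar

Pre-order visits the node, then its left subtree, then its right subtree.
Visit fig.
At fig: go left to sage.
  Visit sage.
  At sage: go left to iris.
    Visit iris.
    At iris: go left to reed.
      Visit reed.
      At reed: go left to rose.
        rose is a leaf — visit rose.
      At reed: go right to teak.
        Visit teak.
        At teak: no left child.
        At teak: go right to fir.
          fir is a leaf — visit fir.
    At iris: no right child.
  At sage: go right to hop.
    hop is a leaf — visit hop.
At fig: go right to daisy.
  Visit daisy.
  At daisy: no left child.
  At daisy: go right to plum.
    Visit plum.
    At plum: no left child.
    At plum: go right to cedar.
      cedar is a leaf — visit cedar.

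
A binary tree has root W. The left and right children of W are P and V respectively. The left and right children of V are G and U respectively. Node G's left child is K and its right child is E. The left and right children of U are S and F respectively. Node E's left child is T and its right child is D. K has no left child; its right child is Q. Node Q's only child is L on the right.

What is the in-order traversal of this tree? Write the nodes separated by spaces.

P W K Q L G T E D V S U F

In-order visits the left subtree, then the node, then the right subtree.
At W: go left to P.
  P is a leaf — visit P.
Visit W.
At W: go right to V.
  At V: go left to G.
    At G: go left to K.
      At K: no left child.
      Visit K.
      At K: go right to Q.
        At Q: no left child.
        Visit Q.
        At Q: go right to L.
          L is a leaf — visit L.
    Visit G.
    At G: go right to E.
      At E: go left to T.
        T is a leaf — visit T.
      Visit E.
      At E: go right to D.
        D is a leaf — visit D.
  Visit V.
  At V: go right to U.
    At U: go left to S.
      S is a leaf — visit S.
    Visit U.
    At U: go right to F.
      F is a leaf — visit F.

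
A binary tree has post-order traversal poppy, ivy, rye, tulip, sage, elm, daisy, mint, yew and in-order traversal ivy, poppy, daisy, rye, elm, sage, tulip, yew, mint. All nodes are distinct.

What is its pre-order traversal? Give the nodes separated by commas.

The last element of post-order is the root; it splits in-order into left and right subtrees.
Root yew: left subtree has 7 nodes {ivy, poppy, daisy, rye, elm, sage, tulip}, right has 1 {mint}.
  Root daisy: left subtree has 2 nodes {ivy, poppy}, right has 4 {rye, elm, sage, tulip}.
    Root ivy: left subtree has 0 nodes { }, right has 1 {poppy}.
    Root elm: left subtree has 1 node {rye}, right has 2 {sage, tulip}.
      Root sage: left subtree has 0 nodes { }, right has 1 {tulip}.

yew, daisy, ivy, poppy, elm, rye, sage, tulip, mint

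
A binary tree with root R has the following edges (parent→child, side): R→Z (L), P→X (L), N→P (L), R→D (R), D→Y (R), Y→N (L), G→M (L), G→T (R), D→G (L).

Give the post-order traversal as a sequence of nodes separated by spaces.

Post-order visits the left subtree, then the right subtree, then the node.
At R: go left to Z.
  Z is a leaf — visit Z.
At R: go right to D.
  At D: go left to G.
    At G: go left to M.
      M is a leaf — visit M.
    At G: go right to T.
      T is a leaf — visit T.
    Visit G.
  At D: go right to Y.
    At Y: go left to N.
      At N: go left to P.
        At P: go left to X.
          X is a leaf — visit X.
        At P: no right child.
        Visit P.
      At N: no right child.
      Visit N.
    At Y: no right child.
    Visit Y.
  Visit D.
Visit R.

Z M T G X P N Y D R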